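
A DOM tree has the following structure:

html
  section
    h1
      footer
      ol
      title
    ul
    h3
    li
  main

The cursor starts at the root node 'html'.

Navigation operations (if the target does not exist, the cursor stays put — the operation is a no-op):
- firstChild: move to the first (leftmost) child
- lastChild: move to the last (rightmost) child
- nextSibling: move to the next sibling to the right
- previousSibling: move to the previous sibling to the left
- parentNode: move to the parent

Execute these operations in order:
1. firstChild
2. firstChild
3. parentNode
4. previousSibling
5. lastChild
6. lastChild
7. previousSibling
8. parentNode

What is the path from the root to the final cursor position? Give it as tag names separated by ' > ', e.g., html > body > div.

Answer: html > section

Derivation:
After 1 (firstChild): section
After 2 (firstChild): h1
After 3 (parentNode): section
After 4 (previousSibling): section (no-op, stayed)
After 5 (lastChild): li
After 6 (lastChild): li (no-op, stayed)
After 7 (previousSibling): h3
After 8 (parentNode): section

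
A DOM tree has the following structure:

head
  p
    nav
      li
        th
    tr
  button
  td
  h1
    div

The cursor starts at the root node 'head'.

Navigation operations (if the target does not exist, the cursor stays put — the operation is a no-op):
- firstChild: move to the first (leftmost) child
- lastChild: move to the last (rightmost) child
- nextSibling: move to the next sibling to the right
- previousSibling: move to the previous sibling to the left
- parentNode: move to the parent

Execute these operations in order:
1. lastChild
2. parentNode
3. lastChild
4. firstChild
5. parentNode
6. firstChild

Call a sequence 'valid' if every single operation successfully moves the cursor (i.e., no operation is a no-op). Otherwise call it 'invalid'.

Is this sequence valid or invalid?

Answer: valid

Derivation:
After 1 (lastChild): h1
After 2 (parentNode): head
After 3 (lastChild): h1
After 4 (firstChild): div
After 5 (parentNode): h1
After 6 (firstChild): div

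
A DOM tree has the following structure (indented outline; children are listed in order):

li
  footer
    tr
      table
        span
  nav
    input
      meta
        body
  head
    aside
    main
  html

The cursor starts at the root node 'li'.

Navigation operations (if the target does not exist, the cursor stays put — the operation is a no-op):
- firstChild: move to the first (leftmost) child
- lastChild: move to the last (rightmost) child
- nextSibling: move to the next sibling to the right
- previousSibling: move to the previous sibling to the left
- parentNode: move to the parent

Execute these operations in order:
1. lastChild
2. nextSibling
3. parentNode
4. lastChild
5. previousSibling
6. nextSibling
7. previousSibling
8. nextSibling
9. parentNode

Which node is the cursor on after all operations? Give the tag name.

After 1 (lastChild): html
After 2 (nextSibling): html (no-op, stayed)
After 3 (parentNode): li
After 4 (lastChild): html
After 5 (previousSibling): head
After 6 (nextSibling): html
After 7 (previousSibling): head
After 8 (nextSibling): html
After 9 (parentNode): li

Answer: li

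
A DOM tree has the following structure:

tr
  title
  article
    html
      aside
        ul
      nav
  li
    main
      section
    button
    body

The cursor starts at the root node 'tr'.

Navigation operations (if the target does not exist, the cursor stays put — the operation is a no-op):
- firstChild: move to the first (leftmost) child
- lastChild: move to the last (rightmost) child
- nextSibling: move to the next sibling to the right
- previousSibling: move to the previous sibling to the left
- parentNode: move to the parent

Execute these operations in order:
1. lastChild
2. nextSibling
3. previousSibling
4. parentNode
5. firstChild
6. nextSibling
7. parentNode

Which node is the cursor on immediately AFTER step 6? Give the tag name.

Answer: article

Derivation:
After 1 (lastChild): li
After 2 (nextSibling): li (no-op, stayed)
After 3 (previousSibling): article
After 4 (parentNode): tr
After 5 (firstChild): title
After 6 (nextSibling): article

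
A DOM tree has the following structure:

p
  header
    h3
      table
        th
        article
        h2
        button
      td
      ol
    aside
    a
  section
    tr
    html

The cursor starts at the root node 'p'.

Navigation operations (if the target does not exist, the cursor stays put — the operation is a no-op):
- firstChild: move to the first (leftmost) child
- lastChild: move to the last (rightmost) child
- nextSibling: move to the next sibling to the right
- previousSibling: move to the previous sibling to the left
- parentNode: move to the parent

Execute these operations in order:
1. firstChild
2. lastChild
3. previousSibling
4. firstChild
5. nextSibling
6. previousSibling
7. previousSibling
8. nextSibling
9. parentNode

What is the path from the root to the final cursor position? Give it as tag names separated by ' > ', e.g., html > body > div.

After 1 (firstChild): header
After 2 (lastChild): a
After 3 (previousSibling): aside
After 4 (firstChild): aside (no-op, stayed)
After 5 (nextSibling): a
After 6 (previousSibling): aside
After 7 (previousSibling): h3
After 8 (nextSibling): aside
After 9 (parentNode): header

Answer: p > header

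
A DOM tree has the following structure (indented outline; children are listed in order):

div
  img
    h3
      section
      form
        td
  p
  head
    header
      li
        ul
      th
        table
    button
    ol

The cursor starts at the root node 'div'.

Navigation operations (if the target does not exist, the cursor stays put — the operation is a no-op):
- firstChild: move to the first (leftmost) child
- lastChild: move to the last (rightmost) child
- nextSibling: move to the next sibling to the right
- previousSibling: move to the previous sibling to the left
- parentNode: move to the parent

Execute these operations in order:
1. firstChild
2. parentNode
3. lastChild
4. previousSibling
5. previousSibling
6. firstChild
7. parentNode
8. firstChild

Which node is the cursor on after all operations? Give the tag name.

Answer: h3

Derivation:
After 1 (firstChild): img
After 2 (parentNode): div
After 3 (lastChild): head
After 4 (previousSibling): p
After 5 (previousSibling): img
After 6 (firstChild): h3
After 7 (parentNode): img
After 8 (firstChild): h3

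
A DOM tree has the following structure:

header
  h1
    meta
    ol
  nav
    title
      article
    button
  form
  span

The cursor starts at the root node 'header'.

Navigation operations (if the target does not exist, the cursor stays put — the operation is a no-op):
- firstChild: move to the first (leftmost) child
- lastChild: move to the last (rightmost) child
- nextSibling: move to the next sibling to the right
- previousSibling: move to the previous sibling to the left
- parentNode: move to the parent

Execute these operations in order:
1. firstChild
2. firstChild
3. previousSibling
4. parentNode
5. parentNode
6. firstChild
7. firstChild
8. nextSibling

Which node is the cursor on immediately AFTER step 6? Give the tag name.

After 1 (firstChild): h1
After 2 (firstChild): meta
After 3 (previousSibling): meta (no-op, stayed)
After 4 (parentNode): h1
After 5 (parentNode): header
After 6 (firstChild): h1

Answer: h1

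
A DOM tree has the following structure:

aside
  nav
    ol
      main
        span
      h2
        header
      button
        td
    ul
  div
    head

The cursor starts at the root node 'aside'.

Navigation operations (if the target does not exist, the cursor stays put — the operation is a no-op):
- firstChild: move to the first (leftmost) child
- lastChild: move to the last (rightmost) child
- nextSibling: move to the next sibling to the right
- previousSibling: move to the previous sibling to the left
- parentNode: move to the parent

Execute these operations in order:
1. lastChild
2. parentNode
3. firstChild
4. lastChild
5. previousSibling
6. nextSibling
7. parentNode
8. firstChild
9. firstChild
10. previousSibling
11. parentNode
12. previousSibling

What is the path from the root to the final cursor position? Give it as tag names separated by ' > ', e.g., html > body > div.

After 1 (lastChild): div
After 2 (parentNode): aside
After 3 (firstChild): nav
After 4 (lastChild): ul
After 5 (previousSibling): ol
After 6 (nextSibling): ul
After 7 (parentNode): nav
After 8 (firstChild): ol
After 9 (firstChild): main
After 10 (previousSibling): main (no-op, stayed)
After 11 (parentNode): ol
After 12 (previousSibling): ol (no-op, stayed)

Answer: aside > nav > ol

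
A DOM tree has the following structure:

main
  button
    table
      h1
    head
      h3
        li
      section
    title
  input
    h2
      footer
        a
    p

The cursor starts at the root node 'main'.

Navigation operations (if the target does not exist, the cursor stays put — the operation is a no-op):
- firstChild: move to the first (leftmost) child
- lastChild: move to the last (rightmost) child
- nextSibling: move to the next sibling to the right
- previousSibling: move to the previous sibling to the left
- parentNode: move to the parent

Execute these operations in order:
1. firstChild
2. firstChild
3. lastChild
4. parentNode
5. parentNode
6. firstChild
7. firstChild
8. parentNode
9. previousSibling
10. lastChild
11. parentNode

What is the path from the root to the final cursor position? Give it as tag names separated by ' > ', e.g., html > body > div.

After 1 (firstChild): button
After 2 (firstChild): table
After 3 (lastChild): h1
After 4 (parentNode): table
After 5 (parentNode): button
After 6 (firstChild): table
After 7 (firstChild): h1
After 8 (parentNode): table
After 9 (previousSibling): table (no-op, stayed)
After 10 (lastChild): h1
After 11 (parentNode): table

Answer: main > button > table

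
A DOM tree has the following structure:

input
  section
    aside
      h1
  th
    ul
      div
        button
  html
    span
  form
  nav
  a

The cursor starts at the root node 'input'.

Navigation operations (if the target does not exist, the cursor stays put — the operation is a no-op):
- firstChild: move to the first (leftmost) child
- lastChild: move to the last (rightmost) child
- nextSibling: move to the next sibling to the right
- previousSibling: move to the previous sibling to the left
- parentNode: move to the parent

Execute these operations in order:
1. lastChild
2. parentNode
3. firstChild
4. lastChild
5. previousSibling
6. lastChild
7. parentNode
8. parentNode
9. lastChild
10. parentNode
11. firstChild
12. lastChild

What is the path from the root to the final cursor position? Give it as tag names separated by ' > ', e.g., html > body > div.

After 1 (lastChild): a
After 2 (parentNode): input
After 3 (firstChild): section
After 4 (lastChild): aside
After 5 (previousSibling): aside (no-op, stayed)
After 6 (lastChild): h1
After 7 (parentNode): aside
After 8 (parentNode): section
After 9 (lastChild): aside
After 10 (parentNode): section
After 11 (firstChild): aside
After 12 (lastChild): h1

Answer: input > section > aside > h1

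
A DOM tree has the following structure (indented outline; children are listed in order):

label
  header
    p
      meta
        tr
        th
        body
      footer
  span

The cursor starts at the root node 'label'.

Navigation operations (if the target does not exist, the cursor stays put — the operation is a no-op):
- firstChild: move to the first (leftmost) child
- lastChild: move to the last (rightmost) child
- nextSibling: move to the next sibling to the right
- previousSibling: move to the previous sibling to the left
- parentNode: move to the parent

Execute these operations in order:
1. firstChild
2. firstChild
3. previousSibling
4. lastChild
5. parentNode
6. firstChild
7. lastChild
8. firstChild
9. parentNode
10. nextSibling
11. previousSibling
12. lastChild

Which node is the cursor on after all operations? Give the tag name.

Answer: body

Derivation:
After 1 (firstChild): header
After 2 (firstChild): p
After 3 (previousSibling): p (no-op, stayed)
After 4 (lastChild): footer
After 5 (parentNode): p
After 6 (firstChild): meta
After 7 (lastChild): body
After 8 (firstChild): body (no-op, stayed)
After 9 (parentNode): meta
After 10 (nextSibling): footer
After 11 (previousSibling): meta
After 12 (lastChild): body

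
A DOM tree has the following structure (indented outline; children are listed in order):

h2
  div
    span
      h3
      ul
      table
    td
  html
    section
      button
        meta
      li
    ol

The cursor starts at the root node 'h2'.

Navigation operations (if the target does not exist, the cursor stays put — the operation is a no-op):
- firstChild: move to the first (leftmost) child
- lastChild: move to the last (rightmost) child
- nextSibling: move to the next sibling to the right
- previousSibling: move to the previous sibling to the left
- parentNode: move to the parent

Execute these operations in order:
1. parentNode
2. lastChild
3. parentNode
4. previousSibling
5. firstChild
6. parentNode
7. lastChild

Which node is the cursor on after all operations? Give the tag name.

After 1 (parentNode): h2 (no-op, stayed)
After 2 (lastChild): html
After 3 (parentNode): h2
After 4 (previousSibling): h2 (no-op, stayed)
After 5 (firstChild): div
After 6 (parentNode): h2
After 7 (lastChild): html

Answer: html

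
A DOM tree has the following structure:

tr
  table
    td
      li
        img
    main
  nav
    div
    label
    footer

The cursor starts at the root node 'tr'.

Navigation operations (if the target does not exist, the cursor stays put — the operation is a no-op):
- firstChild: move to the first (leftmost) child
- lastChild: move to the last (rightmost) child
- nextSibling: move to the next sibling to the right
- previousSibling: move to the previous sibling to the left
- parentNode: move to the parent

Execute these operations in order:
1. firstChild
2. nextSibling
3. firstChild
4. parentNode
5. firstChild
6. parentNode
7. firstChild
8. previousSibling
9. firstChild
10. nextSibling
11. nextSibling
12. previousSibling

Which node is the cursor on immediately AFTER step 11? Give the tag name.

Answer: footer

Derivation:
After 1 (firstChild): table
After 2 (nextSibling): nav
After 3 (firstChild): div
After 4 (parentNode): nav
After 5 (firstChild): div
After 6 (parentNode): nav
After 7 (firstChild): div
After 8 (previousSibling): div (no-op, stayed)
After 9 (firstChild): div (no-op, stayed)
After 10 (nextSibling): label
After 11 (nextSibling): footer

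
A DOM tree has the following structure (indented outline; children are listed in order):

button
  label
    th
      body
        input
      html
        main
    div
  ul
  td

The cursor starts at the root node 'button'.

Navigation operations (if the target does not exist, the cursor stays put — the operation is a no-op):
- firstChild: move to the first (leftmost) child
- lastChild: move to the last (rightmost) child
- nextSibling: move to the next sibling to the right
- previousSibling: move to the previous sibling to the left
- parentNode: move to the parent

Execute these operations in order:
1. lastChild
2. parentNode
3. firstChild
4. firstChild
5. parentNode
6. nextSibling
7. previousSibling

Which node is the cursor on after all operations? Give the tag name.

After 1 (lastChild): td
After 2 (parentNode): button
After 3 (firstChild): label
After 4 (firstChild): th
After 5 (parentNode): label
After 6 (nextSibling): ul
After 7 (previousSibling): label

Answer: label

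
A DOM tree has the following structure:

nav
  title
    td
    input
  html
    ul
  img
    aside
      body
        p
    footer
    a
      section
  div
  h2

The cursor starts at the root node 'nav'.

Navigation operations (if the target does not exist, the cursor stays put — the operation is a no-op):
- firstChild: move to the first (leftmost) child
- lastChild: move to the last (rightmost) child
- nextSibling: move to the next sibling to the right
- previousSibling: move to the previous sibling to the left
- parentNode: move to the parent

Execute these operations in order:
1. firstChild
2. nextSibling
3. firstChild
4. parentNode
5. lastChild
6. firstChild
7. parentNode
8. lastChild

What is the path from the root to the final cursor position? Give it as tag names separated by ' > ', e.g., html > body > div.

After 1 (firstChild): title
After 2 (nextSibling): html
After 3 (firstChild): ul
After 4 (parentNode): html
After 5 (lastChild): ul
After 6 (firstChild): ul (no-op, stayed)
After 7 (parentNode): html
After 8 (lastChild): ul

Answer: nav > html > ul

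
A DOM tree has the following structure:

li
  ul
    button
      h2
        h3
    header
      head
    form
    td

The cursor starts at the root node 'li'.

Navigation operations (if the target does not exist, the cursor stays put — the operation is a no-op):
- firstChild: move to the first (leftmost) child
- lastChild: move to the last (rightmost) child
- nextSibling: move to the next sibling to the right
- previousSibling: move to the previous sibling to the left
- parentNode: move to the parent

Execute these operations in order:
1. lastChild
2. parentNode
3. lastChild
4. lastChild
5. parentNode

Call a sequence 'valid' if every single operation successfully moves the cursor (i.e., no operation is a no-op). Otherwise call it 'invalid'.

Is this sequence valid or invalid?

After 1 (lastChild): ul
After 2 (parentNode): li
After 3 (lastChild): ul
After 4 (lastChild): td
After 5 (parentNode): ul

Answer: valid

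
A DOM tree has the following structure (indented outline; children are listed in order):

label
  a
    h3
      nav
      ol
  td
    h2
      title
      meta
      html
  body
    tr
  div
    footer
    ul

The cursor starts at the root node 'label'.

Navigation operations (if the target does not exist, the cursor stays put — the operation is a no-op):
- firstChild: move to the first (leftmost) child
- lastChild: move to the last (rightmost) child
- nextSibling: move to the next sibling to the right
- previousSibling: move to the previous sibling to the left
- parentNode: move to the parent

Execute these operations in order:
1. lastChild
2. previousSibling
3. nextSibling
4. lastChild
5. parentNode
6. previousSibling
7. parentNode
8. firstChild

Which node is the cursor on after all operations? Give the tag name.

After 1 (lastChild): div
After 2 (previousSibling): body
After 3 (nextSibling): div
After 4 (lastChild): ul
After 5 (parentNode): div
After 6 (previousSibling): body
After 7 (parentNode): label
After 8 (firstChild): a

Answer: a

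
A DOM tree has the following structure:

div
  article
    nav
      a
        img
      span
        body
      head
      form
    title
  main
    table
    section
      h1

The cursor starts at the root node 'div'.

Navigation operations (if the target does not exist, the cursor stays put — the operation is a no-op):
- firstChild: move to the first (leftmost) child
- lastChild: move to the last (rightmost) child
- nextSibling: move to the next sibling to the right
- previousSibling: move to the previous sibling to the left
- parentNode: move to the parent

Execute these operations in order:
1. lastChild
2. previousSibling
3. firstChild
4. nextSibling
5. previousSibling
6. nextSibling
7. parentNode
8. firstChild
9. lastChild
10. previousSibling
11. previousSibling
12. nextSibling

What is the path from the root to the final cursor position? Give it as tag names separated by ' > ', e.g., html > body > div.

After 1 (lastChild): main
After 2 (previousSibling): article
After 3 (firstChild): nav
After 4 (nextSibling): title
After 5 (previousSibling): nav
After 6 (nextSibling): title
After 7 (parentNode): article
After 8 (firstChild): nav
After 9 (lastChild): form
After 10 (previousSibling): head
After 11 (previousSibling): span
After 12 (nextSibling): head

Answer: div > article > nav > head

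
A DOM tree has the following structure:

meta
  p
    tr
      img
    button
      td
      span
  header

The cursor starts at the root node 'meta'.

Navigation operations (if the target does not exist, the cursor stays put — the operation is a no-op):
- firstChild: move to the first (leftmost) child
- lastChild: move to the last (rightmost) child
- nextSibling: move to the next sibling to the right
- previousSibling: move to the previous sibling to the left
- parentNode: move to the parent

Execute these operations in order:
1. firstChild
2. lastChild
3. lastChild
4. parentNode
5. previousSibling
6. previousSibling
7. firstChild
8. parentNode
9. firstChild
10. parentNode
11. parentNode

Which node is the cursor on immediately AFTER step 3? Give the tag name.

After 1 (firstChild): p
After 2 (lastChild): button
After 3 (lastChild): span

Answer: span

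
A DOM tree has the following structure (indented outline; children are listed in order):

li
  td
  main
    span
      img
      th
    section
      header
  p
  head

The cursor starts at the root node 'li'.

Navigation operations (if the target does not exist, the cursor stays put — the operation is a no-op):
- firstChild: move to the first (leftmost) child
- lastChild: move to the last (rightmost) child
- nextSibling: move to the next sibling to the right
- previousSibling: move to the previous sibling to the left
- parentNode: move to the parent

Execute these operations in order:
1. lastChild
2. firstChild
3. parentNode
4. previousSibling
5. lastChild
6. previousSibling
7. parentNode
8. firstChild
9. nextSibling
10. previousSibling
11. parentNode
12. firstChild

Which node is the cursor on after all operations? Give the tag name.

Answer: td

Derivation:
After 1 (lastChild): head
After 2 (firstChild): head (no-op, stayed)
After 3 (parentNode): li
After 4 (previousSibling): li (no-op, stayed)
After 5 (lastChild): head
After 6 (previousSibling): p
After 7 (parentNode): li
After 8 (firstChild): td
After 9 (nextSibling): main
After 10 (previousSibling): td
After 11 (parentNode): li
After 12 (firstChild): td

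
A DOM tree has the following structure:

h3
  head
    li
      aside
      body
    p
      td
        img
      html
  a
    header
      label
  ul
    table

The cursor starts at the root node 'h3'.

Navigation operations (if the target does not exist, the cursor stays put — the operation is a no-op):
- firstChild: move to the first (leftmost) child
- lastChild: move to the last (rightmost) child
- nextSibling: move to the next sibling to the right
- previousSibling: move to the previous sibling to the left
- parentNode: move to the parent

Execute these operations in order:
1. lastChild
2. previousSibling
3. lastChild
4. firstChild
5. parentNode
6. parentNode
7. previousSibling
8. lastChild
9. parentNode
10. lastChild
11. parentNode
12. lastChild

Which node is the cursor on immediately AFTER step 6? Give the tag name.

Answer: a

Derivation:
After 1 (lastChild): ul
After 2 (previousSibling): a
After 3 (lastChild): header
After 4 (firstChild): label
After 5 (parentNode): header
After 6 (parentNode): a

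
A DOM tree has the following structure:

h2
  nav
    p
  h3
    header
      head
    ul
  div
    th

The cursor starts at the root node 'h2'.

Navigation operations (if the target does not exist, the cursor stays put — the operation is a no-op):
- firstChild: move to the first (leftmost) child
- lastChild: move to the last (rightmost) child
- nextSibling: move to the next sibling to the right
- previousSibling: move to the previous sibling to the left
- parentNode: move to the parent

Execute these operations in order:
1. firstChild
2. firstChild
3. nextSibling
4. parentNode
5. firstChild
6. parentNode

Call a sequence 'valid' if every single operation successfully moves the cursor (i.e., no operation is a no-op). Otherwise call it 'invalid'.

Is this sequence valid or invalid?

After 1 (firstChild): nav
After 2 (firstChild): p
After 3 (nextSibling): p (no-op, stayed)
After 4 (parentNode): nav
After 5 (firstChild): p
After 6 (parentNode): nav

Answer: invalid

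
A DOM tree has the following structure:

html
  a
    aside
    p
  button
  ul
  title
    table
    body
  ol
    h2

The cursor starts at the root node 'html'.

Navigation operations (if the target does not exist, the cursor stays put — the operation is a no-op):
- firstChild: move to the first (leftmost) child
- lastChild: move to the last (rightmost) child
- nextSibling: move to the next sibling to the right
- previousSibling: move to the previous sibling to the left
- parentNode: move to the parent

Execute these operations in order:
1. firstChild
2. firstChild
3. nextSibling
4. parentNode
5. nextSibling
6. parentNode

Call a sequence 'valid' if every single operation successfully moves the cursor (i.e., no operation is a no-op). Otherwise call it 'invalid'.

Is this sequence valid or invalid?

Answer: valid

Derivation:
After 1 (firstChild): a
After 2 (firstChild): aside
After 3 (nextSibling): p
After 4 (parentNode): a
After 5 (nextSibling): button
After 6 (parentNode): html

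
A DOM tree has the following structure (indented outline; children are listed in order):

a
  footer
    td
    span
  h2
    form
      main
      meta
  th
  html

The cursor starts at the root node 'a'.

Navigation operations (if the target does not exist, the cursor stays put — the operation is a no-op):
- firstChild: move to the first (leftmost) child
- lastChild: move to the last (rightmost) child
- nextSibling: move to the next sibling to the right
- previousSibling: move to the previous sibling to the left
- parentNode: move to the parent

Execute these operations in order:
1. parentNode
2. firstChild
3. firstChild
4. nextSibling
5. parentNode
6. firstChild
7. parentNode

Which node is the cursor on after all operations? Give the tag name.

Answer: footer

Derivation:
After 1 (parentNode): a (no-op, stayed)
After 2 (firstChild): footer
After 3 (firstChild): td
After 4 (nextSibling): span
After 5 (parentNode): footer
After 6 (firstChild): td
After 7 (parentNode): footer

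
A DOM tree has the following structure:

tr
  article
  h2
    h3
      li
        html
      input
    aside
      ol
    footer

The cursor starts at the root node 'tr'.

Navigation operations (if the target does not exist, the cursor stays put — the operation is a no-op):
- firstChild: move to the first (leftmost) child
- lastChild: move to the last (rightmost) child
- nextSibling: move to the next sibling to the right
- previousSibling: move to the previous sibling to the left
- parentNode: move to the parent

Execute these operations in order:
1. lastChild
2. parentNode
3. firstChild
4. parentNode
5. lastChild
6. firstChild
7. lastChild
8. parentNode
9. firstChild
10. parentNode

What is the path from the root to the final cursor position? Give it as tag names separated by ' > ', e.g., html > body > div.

After 1 (lastChild): h2
After 2 (parentNode): tr
After 3 (firstChild): article
After 4 (parentNode): tr
After 5 (lastChild): h2
After 6 (firstChild): h3
After 7 (lastChild): input
After 8 (parentNode): h3
After 9 (firstChild): li
After 10 (parentNode): h3

Answer: tr > h2 > h3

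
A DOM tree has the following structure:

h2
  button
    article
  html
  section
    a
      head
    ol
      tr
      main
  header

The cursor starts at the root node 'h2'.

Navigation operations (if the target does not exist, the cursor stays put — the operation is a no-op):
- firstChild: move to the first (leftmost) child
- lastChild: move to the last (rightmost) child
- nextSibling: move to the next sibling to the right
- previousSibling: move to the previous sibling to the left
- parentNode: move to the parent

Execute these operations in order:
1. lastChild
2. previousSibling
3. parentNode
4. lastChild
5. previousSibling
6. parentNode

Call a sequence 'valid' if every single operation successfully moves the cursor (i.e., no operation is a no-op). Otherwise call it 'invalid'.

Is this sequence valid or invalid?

Answer: valid

Derivation:
After 1 (lastChild): header
After 2 (previousSibling): section
After 3 (parentNode): h2
After 4 (lastChild): header
After 5 (previousSibling): section
After 6 (parentNode): h2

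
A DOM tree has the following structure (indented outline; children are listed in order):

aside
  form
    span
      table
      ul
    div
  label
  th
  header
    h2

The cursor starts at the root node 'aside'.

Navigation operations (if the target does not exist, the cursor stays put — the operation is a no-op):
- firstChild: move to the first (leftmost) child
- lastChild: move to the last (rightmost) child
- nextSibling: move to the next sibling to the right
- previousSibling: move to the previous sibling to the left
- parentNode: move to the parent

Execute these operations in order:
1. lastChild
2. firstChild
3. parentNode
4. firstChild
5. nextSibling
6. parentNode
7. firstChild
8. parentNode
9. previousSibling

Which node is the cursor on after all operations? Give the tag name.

Answer: th

Derivation:
After 1 (lastChild): header
After 2 (firstChild): h2
After 3 (parentNode): header
After 4 (firstChild): h2
After 5 (nextSibling): h2 (no-op, stayed)
After 6 (parentNode): header
After 7 (firstChild): h2
After 8 (parentNode): header
After 9 (previousSibling): th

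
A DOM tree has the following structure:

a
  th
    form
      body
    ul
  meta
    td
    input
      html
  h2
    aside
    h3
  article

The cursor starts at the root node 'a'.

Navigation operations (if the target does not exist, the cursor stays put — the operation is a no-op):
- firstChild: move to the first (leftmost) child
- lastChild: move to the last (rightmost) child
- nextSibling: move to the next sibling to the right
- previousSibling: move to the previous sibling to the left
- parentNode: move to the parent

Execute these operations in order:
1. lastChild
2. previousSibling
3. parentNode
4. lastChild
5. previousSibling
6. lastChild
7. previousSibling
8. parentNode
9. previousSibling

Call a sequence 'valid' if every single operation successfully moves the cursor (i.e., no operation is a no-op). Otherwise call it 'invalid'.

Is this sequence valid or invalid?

Answer: valid

Derivation:
After 1 (lastChild): article
After 2 (previousSibling): h2
After 3 (parentNode): a
After 4 (lastChild): article
After 5 (previousSibling): h2
After 6 (lastChild): h3
After 7 (previousSibling): aside
After 8 (parentNode): h2
After 9 (previousSibling): meta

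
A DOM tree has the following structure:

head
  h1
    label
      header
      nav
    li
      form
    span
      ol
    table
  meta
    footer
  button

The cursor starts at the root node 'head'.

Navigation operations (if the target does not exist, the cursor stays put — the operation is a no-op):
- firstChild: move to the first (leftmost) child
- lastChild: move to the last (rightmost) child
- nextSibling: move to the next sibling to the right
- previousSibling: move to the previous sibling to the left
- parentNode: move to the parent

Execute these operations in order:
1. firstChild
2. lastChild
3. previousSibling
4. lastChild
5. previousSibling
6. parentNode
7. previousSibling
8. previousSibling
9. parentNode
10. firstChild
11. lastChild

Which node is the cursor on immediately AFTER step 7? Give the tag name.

After 1 (firstChild): h1
After 2 (lastChild): table
After 3 (previousSibling): span
After 4 (lastChild): ol
After 5 (previousSibling): ol (no-op, stayed)
After 6 (parentNode): span
After 7 (previousSibling): li

Answer: li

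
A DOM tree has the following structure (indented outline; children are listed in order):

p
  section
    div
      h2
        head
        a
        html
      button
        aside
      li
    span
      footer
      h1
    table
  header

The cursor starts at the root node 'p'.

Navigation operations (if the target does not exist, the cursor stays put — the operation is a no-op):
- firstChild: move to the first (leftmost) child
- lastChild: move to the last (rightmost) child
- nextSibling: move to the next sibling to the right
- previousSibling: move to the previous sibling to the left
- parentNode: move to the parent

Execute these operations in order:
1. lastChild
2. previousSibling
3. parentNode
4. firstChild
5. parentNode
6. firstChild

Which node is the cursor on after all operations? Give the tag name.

After 1 (lastChild): header
After 2 (previousSibling): section
After 3 (parentNode): p
After 4 (firstChild): section
After 5 (parentNode): p
After 6 (firstChild): section

Answer: section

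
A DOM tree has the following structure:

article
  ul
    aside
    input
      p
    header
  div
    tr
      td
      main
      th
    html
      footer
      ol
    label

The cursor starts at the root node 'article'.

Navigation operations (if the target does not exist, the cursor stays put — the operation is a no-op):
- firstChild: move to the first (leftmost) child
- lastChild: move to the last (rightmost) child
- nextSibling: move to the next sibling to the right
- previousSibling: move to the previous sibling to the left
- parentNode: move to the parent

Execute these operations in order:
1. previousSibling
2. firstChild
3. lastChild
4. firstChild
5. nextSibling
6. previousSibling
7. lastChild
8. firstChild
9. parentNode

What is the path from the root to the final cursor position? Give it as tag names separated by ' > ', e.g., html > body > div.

Answer: article > ul > input

Derivation:
After 1 (previousSibling): article (no-op, stayed)
After 2 (firstChild): ul
After 3 (lastChild): header
After 4 (firstChild): header (no-op, stayed)
After 5 (nextSibling): header (no-op, stayed)
After 6 (previousSibling): input
After 7 (lastChild): p
After 8 (firstChild): p (no-op, stayed)
After 9 (parentNode): input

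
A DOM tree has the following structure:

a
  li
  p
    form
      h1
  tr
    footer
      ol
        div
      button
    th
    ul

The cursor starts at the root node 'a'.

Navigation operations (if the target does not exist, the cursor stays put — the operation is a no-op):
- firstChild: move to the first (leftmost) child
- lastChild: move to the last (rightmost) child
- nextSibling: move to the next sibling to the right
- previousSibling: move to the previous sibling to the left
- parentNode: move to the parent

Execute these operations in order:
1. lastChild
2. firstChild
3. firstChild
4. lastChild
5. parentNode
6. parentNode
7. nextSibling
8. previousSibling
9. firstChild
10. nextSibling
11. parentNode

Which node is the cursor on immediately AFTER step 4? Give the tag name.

Answer: div

Derivation:
After 1 (lastChild): tr
After 2 (firstChild): footer
After 3 (firstChild): ol
After 4 (lastChild): div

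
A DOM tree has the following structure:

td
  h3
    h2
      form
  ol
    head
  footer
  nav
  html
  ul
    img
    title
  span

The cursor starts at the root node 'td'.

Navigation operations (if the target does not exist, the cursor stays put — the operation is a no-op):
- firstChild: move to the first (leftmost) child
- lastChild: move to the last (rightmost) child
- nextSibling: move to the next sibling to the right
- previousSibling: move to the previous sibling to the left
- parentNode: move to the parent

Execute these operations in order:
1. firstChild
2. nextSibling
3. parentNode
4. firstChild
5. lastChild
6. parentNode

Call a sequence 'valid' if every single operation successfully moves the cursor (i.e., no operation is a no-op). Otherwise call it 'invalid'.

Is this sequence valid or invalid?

After 1 (firstChild): h3
After 2 (nextSibling): ol
After 3 (parentNode): td
After 4 (firstChild): h3
After 5 (lastChild): h2
After 6 (parentNode): h3

Answer: valid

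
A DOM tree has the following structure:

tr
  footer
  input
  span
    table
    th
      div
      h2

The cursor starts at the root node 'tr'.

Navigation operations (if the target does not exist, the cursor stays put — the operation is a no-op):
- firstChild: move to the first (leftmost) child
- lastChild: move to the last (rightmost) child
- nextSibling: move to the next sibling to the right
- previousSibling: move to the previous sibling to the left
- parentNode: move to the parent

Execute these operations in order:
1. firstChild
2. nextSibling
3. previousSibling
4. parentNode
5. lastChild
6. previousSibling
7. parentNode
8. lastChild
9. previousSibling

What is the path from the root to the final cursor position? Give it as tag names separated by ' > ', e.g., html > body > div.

Answer: tr > input

Derivation:
After 1 (firstChild): footer
After 2 (nextSibling): input
After 3 (previousSibling): footer
After 4 (parentNode): tr
After 5 (lastChild): span
After 6 (previousSibling): input
After 7 (parentNode): tr
After 8 (lastChild): span
After 9 (previousSibling): input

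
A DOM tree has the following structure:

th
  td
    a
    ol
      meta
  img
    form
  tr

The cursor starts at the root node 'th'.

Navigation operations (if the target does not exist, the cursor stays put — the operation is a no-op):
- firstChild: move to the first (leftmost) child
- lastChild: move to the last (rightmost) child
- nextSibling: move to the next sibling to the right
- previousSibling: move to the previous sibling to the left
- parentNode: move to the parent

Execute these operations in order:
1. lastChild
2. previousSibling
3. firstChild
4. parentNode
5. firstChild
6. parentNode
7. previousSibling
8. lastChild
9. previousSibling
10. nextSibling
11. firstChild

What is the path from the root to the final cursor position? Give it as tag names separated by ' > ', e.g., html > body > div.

After 1 (lastChild): tr
After 2 (previousSibling): img
After 3 (firstChild): form
After 4 (parentNode): img
After 5 (firstChild): form
After 6 (parentNode): img
After 7 (previousSibling): td
After 8 (lastChild): ol
After 9 (previousSibling): a
After 10 (nextSibling): ol
After 11 (firstChild): meta

Answer: th > td > ol > meta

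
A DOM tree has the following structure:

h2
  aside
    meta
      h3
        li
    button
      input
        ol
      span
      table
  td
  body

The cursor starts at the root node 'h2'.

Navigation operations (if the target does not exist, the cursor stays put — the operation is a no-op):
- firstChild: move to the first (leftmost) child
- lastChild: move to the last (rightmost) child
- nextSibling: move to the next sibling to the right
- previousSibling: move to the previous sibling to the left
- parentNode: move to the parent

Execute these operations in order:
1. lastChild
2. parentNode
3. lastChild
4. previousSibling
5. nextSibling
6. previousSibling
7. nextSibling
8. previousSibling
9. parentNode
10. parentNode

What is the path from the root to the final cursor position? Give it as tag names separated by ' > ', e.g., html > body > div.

After 1 (lastChild): body
After 2 (parentNode): h2
After 3 (lastChild): body
After 4 (previousSibling): td
After 5 (nextSibling): body
After 6 (previousSibling): td
After 7 (nextSibling): body
After 8 (previousSibling): td
After 9 (parentNode): h2
After 10 (parentNode): h2 (no-op, stayed)

Answer: h2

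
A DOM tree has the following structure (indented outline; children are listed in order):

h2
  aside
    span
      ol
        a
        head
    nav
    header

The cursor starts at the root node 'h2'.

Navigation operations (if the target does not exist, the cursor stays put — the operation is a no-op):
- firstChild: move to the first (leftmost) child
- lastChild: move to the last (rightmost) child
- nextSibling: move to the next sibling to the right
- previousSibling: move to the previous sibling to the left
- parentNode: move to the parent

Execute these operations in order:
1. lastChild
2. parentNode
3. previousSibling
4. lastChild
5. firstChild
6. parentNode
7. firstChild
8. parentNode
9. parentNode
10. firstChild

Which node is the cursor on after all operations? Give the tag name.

Answer: aside

Derivation:
After 1 (lastChild): aside
After 2 (parentNode): h2
After 3 (previousSibling): h2 (no-op, stayed)
After 4 (lastChild): aside
After 5 (firstChild): span
After 6 (parentNode): aside
After 7 (firstChild): span
After 8 (parentNode): aside
After 9 (parentNode): h2
After 10 (firstChild): aside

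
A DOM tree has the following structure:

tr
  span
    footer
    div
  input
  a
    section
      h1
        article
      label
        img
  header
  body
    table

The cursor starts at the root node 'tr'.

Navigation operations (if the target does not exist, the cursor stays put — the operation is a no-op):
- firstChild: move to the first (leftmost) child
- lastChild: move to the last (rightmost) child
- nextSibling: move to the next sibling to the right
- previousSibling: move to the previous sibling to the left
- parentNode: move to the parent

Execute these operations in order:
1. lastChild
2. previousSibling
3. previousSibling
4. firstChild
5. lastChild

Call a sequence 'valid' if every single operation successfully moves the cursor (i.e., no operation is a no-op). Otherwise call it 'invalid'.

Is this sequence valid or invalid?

After 1 (lastChild): body
After 2 (previousSibling): header
After 3 (previousSibling): a
After 4 (firstChild): section
After 5 (lastChild): label

Answer: valid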